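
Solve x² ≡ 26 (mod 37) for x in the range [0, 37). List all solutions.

10, 27

37 ≡ 1 (mod 4), so we find a root by search.
Trying successive values, 10² = 100 ≡ 26 (mod 37). The other root is 37 − 10 = 27.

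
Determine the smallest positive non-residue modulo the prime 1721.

3

(2/1721) = +1, so 2 is a residue.
(3/1721) = −1, so 3 is the smallest positive non-residue mod 1721.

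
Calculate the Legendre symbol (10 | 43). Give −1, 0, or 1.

Pull out 2: since 43 ≡ 3 (mod 8), (2/43) = -1.
Reciprocity: 5 ≡ 1 and 43 ≡ 3 (mod 4), so (5/43) = +(43/5).
Reduce top mod 5: now compute (3/5).
Reciprocity: 3 ≡ 3 and 5 ≡ 1 (mod 4), so (3/5) = +(5/3).
Reduce top mod 3: now compute (2/3).
Pull out 2: since 3 ≡ 3 (mod 8), (2/3) = -1.
Reached (1/3) = 1. Collecting the sign flips along the way, the symbol is +1.

1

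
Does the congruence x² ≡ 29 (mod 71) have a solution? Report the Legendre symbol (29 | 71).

Euler's criterion: (29/71) ≡ 29^35 (mod 71).
29^2 ≡ 60 (mod 71)
29^4 ≡ 50 (mod 71)
29^8 ≡ 15 (mod 71)
29^16 ≡ 12 (mod 71)
29^32 ≡ 2 (mod 71)
29^35 = 29^(32+2+1) ≡ 1 (mod 71).
Result is 1, so (29/71) = 1.

1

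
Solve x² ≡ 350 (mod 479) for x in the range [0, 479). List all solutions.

84, 395

Since 479 ≡ 3 (mod 4), a square root of 350 is 350^((479+1)/4) = 350^120 mod 479.
Repeated squaring: 350^2≡355, 350^4≡48, 350^8≡388, 350^16≡138, 350^32≡363, 350^64≡44 (mod 479).
350^120 = 350^(64+32+16+8) ≡ 84 (mod 479).
Check: 84² = 7056 ≡ 350 (mod 479). The two roots are 84 and 395.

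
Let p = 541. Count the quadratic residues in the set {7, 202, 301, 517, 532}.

3

(7/541) = +1 → QR.
(202/541) = -1 → non-residue.
(301/541) = +1 → QR.
(517/541) = -1 → non-residue.
(532/541) = +1 → QR.
Total quadratic residues among the 5: 3.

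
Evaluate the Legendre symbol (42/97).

-1

Euler's criterion: (42/97) ≡ 42^48 (mod 97).
42^2 ≡ 18 (mod 97)
42^4 ≡ 33 (mod 97)
42^8 ≡ 22 (mod 97)
42^16 ≡ 96 (mod 97)
42^32 ≡ 1 (mod 97)
42^48 = 42^(32+16) ≡ 96 (mod 97).
Result is 96 ≡ −1, so (42/97) = −1.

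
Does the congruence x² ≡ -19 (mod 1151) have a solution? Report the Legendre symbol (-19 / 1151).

First reduce: -19 ≡ 1132 (mod 1151).
Pull out 2^2: since 1151 ≡ 7 (mod 8), (2/1151) = +1, so (2/1151)^2 = +1.
Reciprocity: 283 ≡ 3 and 1151 ≡ 3 (mod 4), so (283/1151) = −(1151/283).
Reduce top mod 283: now compute (19/283).
Reciprocity: 19 ≡ 3 and 283 ≡ 3 (mod 4), so (19/283) = −(283/19).
Reduce top mod 19: now compute (17/19).
Reciprocity: 17 ≡ 1 and 19 ≡ 3 (mod 4), so (17/19) = +(19/17).
Reduce top mod 17: now compute (2/17).
Pull out 2: since 17 ≡ 1 (mod 8), (2/17) = +1.
Reached (1/17) = 1. Collecting the sign flips along the way, the symbol is +1.

1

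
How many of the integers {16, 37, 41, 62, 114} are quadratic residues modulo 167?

(16/167) = +1 → QR.
(37/167) = -1 → non-residue.
(41/167) = -1 → non-residue.
(62/167) = +1 → QR.
(114/167) = +1 → QR.
Total quadratic residues among the 5: 3.

3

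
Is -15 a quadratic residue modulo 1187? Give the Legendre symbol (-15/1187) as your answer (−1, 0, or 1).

Euler's criterion: (-15/1187) ≡ 1172^593 (mod 1187).
1172^2 ≡ 225 (mod 1187)
1172^4 ≡ 771 (mod 1187)
1172^8 ≡ 941 (mod 1187)
1172^16 ≡ 1166 (mod 1187)
1172^32 ≡ 441 (mod 1187)
1172^64 ≡ 1000 (mod 1187)
1172^128 ≡ 546 (mod 1187)
1172^256 ≡ 179 (mod 1187)
1172^512 ≡ 1179 (mod 1187)
1172^593 = 1172^(512+64+16+1) ≡ 1 (mod 1187).
Result is 1, so (-15/1187) = 1.

1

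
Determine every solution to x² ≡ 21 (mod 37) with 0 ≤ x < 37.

37 ≡ 1 (mod 4), so we find a root by search.
Trying successive values, 13² = 169 ≡ 21 (mod 37). The other root is 37 − 13 = 24.

13, 24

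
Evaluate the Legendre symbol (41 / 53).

Euler's criterion: (41/53) ≡ 41^26 (mod 53).
41^2 ≡ 38 (mod 53)
41^4 ≡ 13 (mod 53)
41^8 ≡ 10 (mod 53)
41^16 ≡ 47 (mod 53)
41^26 = 41^(16+8+2) ≡ 52 (mod 53).
Result is 52 ≡ −1, so (41/53) = −1.

-1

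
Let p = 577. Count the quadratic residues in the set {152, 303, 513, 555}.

3

(152/577) = +1 → QR.
(303/577) = -1 → non-residue.
(513/577) = +1 → QR.
(555/577) = +1 → QR.
Total quadratic residues among the 4: 3.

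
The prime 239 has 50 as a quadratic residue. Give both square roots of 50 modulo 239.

Since 239 ≡ 3 (mod 4), a square root of 50 is 50^((239+1)/4) = 50^60 mod 239.
Repeated squaring: 50^2≡110, 50^4≡150, 50^8≡34, 50^16≡200, 50^32≡87 (mod 239).
50^60 = 50^(32+16+8+4) ≡ 17 (mod 239).
Check: 17² = 289 ≡ 50 (mod 239). The two roots are 17 and 222.

17, 222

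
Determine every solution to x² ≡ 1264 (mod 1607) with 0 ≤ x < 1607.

Since 1607 ≡ 3 (mod 4), a square root of 1264 is 1264^((1607+1)/4) = 1264^402 mod 1607.
Repeated squaring: 1264^2≡338, 1264^4≡147, 1264^8≡718, 1264^16≡1284, 1264^32≡1481, 1264^64≡1413, 1264^128≡675, 1264^256≡844 (mod 1607).
1264^402 = 1264^(256+128+16+2) ≡ 280 (mod 1607).
Check: 280² = 78400 ≡ 1264 (mod 1607). The two roots are 280 and 1327.

280, 1327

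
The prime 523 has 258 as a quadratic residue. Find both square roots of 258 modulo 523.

236, 287

Since 523 ≡ 3 (mod 4), a square root of 258 is 258^((523+1)/4) = 258^131 mod 523.
Repeated squaring: 258^2≡143, 258^4≡52, 258^8≡89, 258^16≡76, 258^32≡23, 258^64≡6, 258^128≡36 (mod 523).
258^131 = 258^(128+2+1) ≡ 287 (mod 523).
Check: 287² = 82369 ≡ 258 (mod 523). The two roots are 236 and 287.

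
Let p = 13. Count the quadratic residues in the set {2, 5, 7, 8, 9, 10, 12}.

3

(2/13) = -1 → non-residue.
(5/13) = -1 → non-residue.
(7/13) = -1 → non-residue.
(8/13) = -1 → non-residue.
(9/13) = +1 → QR.
(10/13) = +1 → QR.
(12/13) = +1 → QR.
Total quadratic residues among the 7: 3.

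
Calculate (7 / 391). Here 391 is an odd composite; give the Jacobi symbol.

Reciprocity: 7 ≡ 3 and 391 ≡ 3 (mod 4), so (7/391) = −(391/7).
Reduce top mod 7: now compute (6/7).
Pull out 2: since 7 ≡ 7 (mod 8), (2/7) = +1.
Reciprocity: 3 ≡ 3 and 7 ≡ 3 (mod 4), so (3/7) = −(7/3).
Reduce top mod 3: now compute (1/3).
Reached (1/3) = 1. Collecting the sign flips along the way, the symbol is +1.

1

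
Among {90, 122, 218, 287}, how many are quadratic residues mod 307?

(90/307) = +1 → QR.
(122/307) = +1 → QR.
(218/307) = -1 → non-residue.
(287/307) = +1 → QR.
Total quadratic residues among the 4: 3.

3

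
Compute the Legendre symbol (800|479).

1

Euler's criterion: (800/479) ≡ 321^239 (mod 479).
321^2 ≡ 56 (mod 479)
321^4 ≡ 262 (mod 479)
321^8 ≡ 147 (mod 479)
321^16 ≡ 54 (mod 479)
321^32 ≡ 42 (mod 479)
321^64 ≡ 327 (mod 479)
321^128 ≡ 112 (mod 479)
321^239 = 321^(128+64+32+8+4+2+1) ≡ 1 (mod 479).
Result is 1, so (800/479) = 1.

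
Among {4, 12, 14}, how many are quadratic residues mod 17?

(4/17) = +1 → QR.
(12/17) = -1 → non-residue.
(14/17) = -1 → non-residue.
Total quadratic residues among the 3: 1.

1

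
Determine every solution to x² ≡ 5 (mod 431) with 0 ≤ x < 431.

181, 250

Since 431 ≡ 3 (mod 4), a square root of 5 is 5^((431+1)/4) = 5^108 mod 431.
Repeated squaring: 5^2≡25, 5^4≡194, 5^8≡139, 5^16≡357, 5^32≡304, 5^64≡182 (mod 431).
5^108 = 5^(64+32+8+4) ≡ 250 (mod 431).
Check: 250² = 62500 ≡ 5 (mod 431). The two roots are 181 and 250.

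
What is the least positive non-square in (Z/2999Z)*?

(2/2999) = +1, so 2 is a residue.
(3/2999) = +1, so 3 is a residue.
(4/2999) = +1, so 4 is a residue.
(5/2999) = +1, so 5 is a residue.
(6/2999) = +1, so 6 is a residue.
(7/2999) = +1, so 7 is a residue.
(8/2999) = +1, so 8 is a residue.
(9/2999) = +1, so 9 is a residue.
(10/2999) = +1, so 10 is a residue.
(11/2999) = +1, so 11 is a residue.
(12/2999) = +1, so 12 is a residue.
(13/2999) = +1, so 13 is a residue.
(14/2999) = +1, so 14 is a residue.
(15/2999) = +1, so 15 is a residue.
(16/2999) = +1, so 16 is a residue.
(17/2999) = −1, so 17 is the smallest positive non-residue mod 2999.

17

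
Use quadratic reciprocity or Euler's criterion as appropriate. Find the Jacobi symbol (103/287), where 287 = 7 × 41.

Reciprocity: 103 ≡ 3 and 287 ≡ 3 (mod 4), so (103/287) = −(287/103).
Reduce top mod 103: now compute (81/103).
Reciprocity: 81 ≡ 1 and 103 ≡ 3 (mod 4), so (81/103) = +(103/81).
Reduce top mod 81: now compute (22/81).
Pull out 2: since 81 ≡ 1 (mod 8), (2/81) = +1.
Reciprocity: 11 ≡ 3 and 81 ≡ 1 (mod 4), so (11/81) = +(81/11).
Reduce top mod 11: now compute (4/11).
Pull out 2^2: since 11 ≡ 3 (mod 8), (2/11) = -1, so (2/11)^2 = +1.
Reached (1/11) = 1. Collecting the sign flips along the way, the symbol is -1.

-1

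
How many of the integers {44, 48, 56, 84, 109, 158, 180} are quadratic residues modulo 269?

(44/269) = +1 → QR.
(48/269) = -1 → non-residue.
(56/269) = +1 → QR.
(84/269) = +1 → QR.
(109/269) = -1 → non-residue.
(158/269) = -1 → non-residue.
(180/269) = +1 → QR.
Total quadratic residues among the 7: 4.

4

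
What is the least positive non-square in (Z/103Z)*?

3

(2/103) = +1, so 2 is a residue.
(3/103) = −1, so 3 is the smallest positive non-residue mod 103.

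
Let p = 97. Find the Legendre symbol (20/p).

Pull out 2^2: since 97 ≡ 1 (mod 8), (2/97) = +1, so (2/97)^2 = +1.
Reciprocity: 5 ≡ 1 and 97 ≡ 1 (mod 4), so (5/97) = +(97/5).
Reduce top mod 5: now compute (2/5).
Pull out 2: since 5 ≡ 5 (mod 8), (2/5) = -1.
Reached (1/5) = 1. Collecting the sign flips along the way, the symbol is -1.

-1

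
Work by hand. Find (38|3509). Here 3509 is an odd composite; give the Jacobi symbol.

Pull out 2: since 3509 ≡ 5 (mod 8), (2/3509) = -1.
Reciprocity: 19 ≡ 3 and 3509 ≡ 1 (mod 4), so (19/3509) = +(3509/19).
Reduce top mod 19: now compute (13/19).
Reciprocity: 13 ≡ 1 and 19 ≡ 3 (mod 4), so (13/19) = +(19/13).
Reduce top mod 13: now compute (6/13).
Pull out 2: since 13 ≡ 5 (mod 8), (2/13) = -1.
Reciprocity: 3 ≡ 3 and 13 ≡ 1 (mod 4), so (3/13) = +(13/3).
Reduce top mod 3: now compute (1/3).
Reached (1/3) = 1. Collecting the sign flips along the way, the symbol is +1.

1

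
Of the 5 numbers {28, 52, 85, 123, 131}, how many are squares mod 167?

(28/167) = +1 → QR.
(52/167) = -1 → non-residue.
(85/167) = +1 → QR.
(123/167) = -1 → non-residue.
(131/167) = -1 → non-residue.
Total quadratic residues among the 5: 2.

2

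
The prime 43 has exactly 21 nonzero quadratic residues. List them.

Square k = 1,…,21 (k and 43−k give the same square):
1²=1, 2²=4, 3²=9, 4²=16, 5²=25, 6²=36, 7²≡6, 8²≡21, 9²≡38, 10²≡14, 11²≡35, 12²≡15, 13²≡40, 14²≡24, 15²≡10, 16²≡41, 17²≡31, 18²≡23, 19²≡17, 20²≡13, 21²≡11 (mod 43).
So the quadratic residues mod 43 are {1, 4, 6, 9, 10, 11, 13, 14, 15, 16, 17, 21, 23, 24, 25, 31, 35, 36, 38, 40, 41}.

1 4 6 9 10 11 13 14 15 16 17 21 23 24 25 31 35 36 38 40 41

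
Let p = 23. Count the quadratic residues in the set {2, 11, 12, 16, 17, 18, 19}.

4

(2/23) = +1 → QR.
(11/23) = -1 → non-residue.
(12/23) = +1 → QR.
(16/23) = +1 → QR.
(17/23) = -1 → non-residue.
(18/23) = +1 → QR.
(19/23) = -1 → non-residue.
Total quadratic residues among the 7: 4.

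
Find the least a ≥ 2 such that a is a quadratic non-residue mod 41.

(2/41) = +1, so 2 is a residue.
(3/41) = −1, so 3 is the smallest positive non-residue mod 41.

3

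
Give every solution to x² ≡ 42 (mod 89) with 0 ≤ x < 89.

89 ≡ 1 (mod 4), so we find a root by search.
Trying successive values, 24² = 576 ≡ 42 (mod 89). The other root is 89 − 24 = 65.

24, 65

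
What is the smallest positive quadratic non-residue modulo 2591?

7

(2/2591) = +1, so 2 is a residue.
(3/2591) = +1, so 3 is a residue.
(4/2591) = +1, so 4 is a residue.
(5/2591) = +1, so 5 is a residue.
(6/2591) = +1, so 6 is a residue.
(7/2591) = −1, so 7 is the smallest positive non-residue mod 2591.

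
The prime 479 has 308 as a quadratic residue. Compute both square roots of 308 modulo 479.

97, 382

Since 479 ≡ 3 (mod 4), a square root of 308 is 308^((479+1)/4) = 308^120 mod 479.
Repeated squaring: 308^2≡22, 308^4≡5, 308^8≡25, 308^16≡146, 308^32≡240, 308^64≡120 (mod 479).
308^120 = 308^(64+32+16+8) ≡ 97 (mod 479).
Check: 97² = 9409 ≡ 308 (mod 479). The two roots are 97 and 382.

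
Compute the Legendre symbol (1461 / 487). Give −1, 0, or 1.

0

First reduce: 1461 ≡ 0 (mod 487).
Top reduces to 0: gcd > 1, so the symbol is 0.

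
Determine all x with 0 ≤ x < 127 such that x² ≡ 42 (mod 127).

Since 127 ≡ 3 (mod 4), a square root of 42 is 42^((127+1)/4) = 42^32 mod 127.
Repeated squaring: 42^2≡113, 42^4≡69, 42^8≡62, 42^16≡34, 42^32≡13 (mod 127).
42^32 = 42^(32) ≡ 13 (mod 127).
Check: 13² = 169 ≡ 42 (mod 127). The two roots are 13 and 114.

13, 114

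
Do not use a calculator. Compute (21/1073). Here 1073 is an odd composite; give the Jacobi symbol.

-1

Reciprocity: 21 ≡ 1 and 1073 ≡ 1 (mod 4), so (21/1073) = +(1073/21).
Reduce top mod 21: now compute (2/21).
Pull out 2: since 21 ≡ 5 (mod 8), (2/21) = -1.
Reached (1/21) = 1. Collecting the sign flips along the way, the symbol is -1.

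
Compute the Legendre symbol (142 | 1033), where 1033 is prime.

-1

Euler's criterion: (142/1033) ≡ 142^516 (mod 1033).
142^2 ≡ 537 (mod 1033)
142^4 ≡ 162 (mod 1033)
142^8 ≡ 419 (mod 1033)
142^16 ≡ 984 (mod 1033)
142^32 ≡ 335 (mod 1033)
142^64 ≡ 661 (mod 1033)
142^128 ≡ 995 (mod 1033)
142^256 ≡ 411 (mod 1033)
142^512 ≡ 542 (mod 1033)
142^516 = 142^(512+4) ≡ 1032 (mod 1033).
Result is 1032 ≡ −1, so (142/1033) = −1.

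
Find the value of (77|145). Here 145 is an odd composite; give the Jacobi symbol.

Reciprocity: 77 ≡ 1 and 145 ≡ 1 (mod 4), so (77/145) = +(145/77).
Reduce top mod 77: now compute (68/77).
Pull out 2^2: since 77 ≡ 5 (mod 8), (2/77) = -1, so (2/77)^2 = +1.
Reciprocity: 17 ≡ 1 and 77 ≡ 1 (mod 4), so (17/77) = +(77/17).
Reduce top mod 17: now compute (9/17).
Reciprocity: 9 ≡ 1 and 17 ≡ 1 (mod 4), so (9/17) = +(17/9).
Reduce top mod 9: now compute (8/9).
Pull out 2^3: since 9 ≡ 1 (mod 8), (2/9) = +1, so (2/9)^3 = +1.
Reached (1/9) = 1. Collecting the sign flips along the way, the symbol is +1.

1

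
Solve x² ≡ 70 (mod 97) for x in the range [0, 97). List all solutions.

19, 78

97 ≡ 1 (mod 4), so we find a root by search.
Trying successive values, 19² = 361 ≡ 70 (mod 97). The other root is 97 − 19 = 78.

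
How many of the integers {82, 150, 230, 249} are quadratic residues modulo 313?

3

(82/313) = -1 → non-residue.
(150/313) = +1 → QR.
(230/313) = +1 → QR.
(249/313) = +1 → QR.
Total quadratic residues among the 4: 3.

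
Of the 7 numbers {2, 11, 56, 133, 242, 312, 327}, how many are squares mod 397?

(2/397) = -1 → non-residue.
(11/397) = +1 → QR.
(56/397) = +1 → QR.
(133/397) = -1 → non-residue.
(242/397) = -1 → non-residue.
(312/397) = +1 → QR.
(327/397) = -1 → non-residue.
Total quadratic residues among the 7: 3.

3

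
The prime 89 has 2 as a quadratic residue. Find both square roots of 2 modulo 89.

25, 64

89 ≡ 1 (mod 4), so we find a root by search.
Trying successive values, 25² = 625 ≡ 2 (mod 89). The other root is 89 − 25 = 64.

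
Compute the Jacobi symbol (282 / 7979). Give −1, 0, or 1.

Pull out 2: since 7979 ≡ 3 (mod 8), (2/7979) = -1.
Reciprocity: 141 ≡ 1 and 7979 ≡ 3 (mod 4), so (141/7979) = +(7979/141).
Reduce top mod 141: now compute (83/141).
Reciprocity: 83 ≡ 3 and 141 ≡ 1 (mod 4), so (83/141) = +(141/83).
Reduce top mod 83: now compute (58/83).
Pull out 2: since 83 ≡ 3 (mod 8), (2/83) = -1.
Reciprocity: 29 ≡ 1 and 83 ≡ 3 (mod 4), so (29/83) = +(83/29).
Reduce top mod 29: now compute (25/29).
Reciprocity: 25 ≡ 1 and 29 ≡ 1 (mod 4), so (25/29) = +(29/25).
Reduce top mod 25: now compute (4/25).
Pull out 2^2: since 25 ≡ 1 (mod 8), (2/25) = +1, so (2/25)^2 = +1.
Reached (1/25) = 1. Collecting the sign flips along the way, the symbol is +1.

1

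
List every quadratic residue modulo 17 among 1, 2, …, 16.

1, 2, 4, 8, 9, 13, 15, 16

Square k = 1,…,8 (k and 17−k give the same square):
1²=1, 2²=4, 3²=9, 4²=16, 5²≡8, 6²≡2, 7²≡15, 8²≡13 (mod 17).
So the quadratic residues mod 17 are {1, 2, 4, 8, 9, 13, 15, 16}.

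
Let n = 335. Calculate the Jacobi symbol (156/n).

1

Pull out 2^2: since 335 ≡ 7 (mod 8), (2/335) = +1, so (2/335)^2 = +1.
Reciprocity: 39 ≡ 3 and 335 ≡ 3 (mod 4), so (39/335) = −(335/39).
Reduce top mod 39: now compute (23/39).
Reciprocity: 23 ≡ 3 and 39 ≡ 3 (mod 4), so (23/39) = −(39/23).
Reduce top mod 23: now compute (16/23).
Pull out 2^4: since 23 ≡ 7 (mod 8), (2/23) = +1, so (2/23)^4 = +1.
Reached (1/23) = 1. Collecting the sign flips along the way, the symbol is +1.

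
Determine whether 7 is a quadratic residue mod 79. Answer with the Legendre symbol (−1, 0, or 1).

Euler's criterion: (7/79) ≡ 7^39 (mod 79).
7^2 ≡ 49 (mod 79)
7^4 ≡ 31 (mod 79)
7^8 ≡ 13 (mod 79)
7^16 ≡ 11 (mod 79)
7^32 ≡ 42 (mod 79)
7^39 = 7^(32+4+2+1) ≡ 78 (mod 79).
Result is 78 ≡ −1, so (7/79) = −1.

-1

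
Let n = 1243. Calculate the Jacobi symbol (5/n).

-1

Reciprocity: 5 ≡ 1 and 1243 ≡ 3 (mod 4), so (5/1243) = +(1243/5).
Reduce top mod 5: now compute (3/5).
Reciprocity: 3 ≡ 3 and 5 ≡ 1 (mod 4), so (3/5) = +(5/3).
Reduce top mod 3: now compute (2/3).
Pull out 2: since 3 ≡ 3 (mod 8), (2/3) = -1.
Reached (1/3) = 1. Collecting the sign flips along the way, the symbol is -1.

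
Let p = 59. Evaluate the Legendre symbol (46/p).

Pull out 2: since 59 ≡ 3 (mod 8), (2/59) = -1.
Reciprocity: 23 ≡ 3 and 59 ≡ 3 (mod 4), so (23/59) = −(59/23).
Reduce top mod 23: now compute (13/23).
Reciprocity: 13 ≡ 1 and 23 ≡ 3 (mod 4), so (13/23) = +(23/13).
Reduce top mod 13: now compute (10/13).
Pull out 2: since 13 ≡ 5 (mod 8), (2/13) = -1.
Reciprocity: 5 ≡ 1 and 13 ≡ 1 (mod 4), so (5/13) = +(13/5).
Reduce top mod 5: now compute (3/5).
Reciprocity: 3 ≡ 3 and 5 ≡ 1 (mod 4), so (3/5) = +(5/3).
Reduce top mod 3: now compute (2/3).
Pull out 2: since 3 ≡ 3 (mod 8), (2/3) = -1.
Reached (1/3) = 1. Collecting the sign flips along the way, the symbol is +1.

1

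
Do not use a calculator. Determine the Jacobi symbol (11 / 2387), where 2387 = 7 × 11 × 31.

Reciprocity: 11 ≡ 3 and 2387 ≡ 3 (mod 4), so (11/2387) = −(2387/11).
Reduce top mod 11: now compute (0/11).
Top reduces to 0: gcd > 1, so the symbol is 0.

0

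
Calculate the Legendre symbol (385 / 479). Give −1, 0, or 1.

Euler's criterion: (385/479) ≡ 385^239 (mod 479).
385^2 ≡ 214 (mod 479)
385^4 ≡ 291 (mod 479)
385^8 ≡ 377 (mod 479)
385^16 ≡ 345 (mod 479)
385^32 ≡ 233 (mod 479)
385^64 ≡ 162 (mod 479)
385^128 ≡ 378 (mod 479)
385^239 = 385^(128+64+32+8+4+2+1) ≡ 1 (mod 479).
Result is 1, so (385/479) = 1.

1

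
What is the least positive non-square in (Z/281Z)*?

3

(2/281) = +1, so 2 is a residue.
(3/281) = −1, so 3 is the smallest positive non-residue mod 281.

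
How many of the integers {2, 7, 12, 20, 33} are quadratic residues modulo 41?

3

(2/41) = +1 → QR.
(7/41) = -1 → non-residue.
(12/41) = -1 → non-residue.
(20/41) = +1 → QR.
(33/41) = +1 → QR.
Total quadratic residues among the 5: 3.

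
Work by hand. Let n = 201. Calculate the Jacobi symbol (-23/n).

First reduce: -23 ≡ 178 (mod 201).
Pull out 2: since 201 ≡ 1 (mod 8), (2/201) = +1.
Reciprocity: 89 ≡ 1 and 201 ≡ 1 (mod 4), so (89/201) = +(201/89).
Reduce top mod 89: now compute (23/89).
Reciprocity: 23 ≡ 3 and 89 ≡ 1 (mod 4), so (23/89) = +(89/23).
Reduce top mod 23: now compute (20/23).
Pull out 2^2: since 23 ≡ 7 (mod 8), (2/23) = +1, so (2/23)^2 = +1.
Reciprocity: 5 ≡ 1 and 23 ≡ 3 (mod 4), so (5/23) = +(23/5).
Reduce top mod 5: now compute (3/5).
Reciprocity: 3 ≡ 3 and 5 ≡ 1 (mod 4), so (3/5) = +(5/3).
Reduce top mod 3: now compute (2/3).
Pull out 2: since 3 ≡ 3 (mod 8), (2/3) = -1.
Reached (1/3) = 1. Collecting the sign flips along the way, the symbol is -1.

-1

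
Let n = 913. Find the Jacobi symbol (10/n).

Pull out 2: since 913 ≡ 1 (mod 8), (2/913) = +1.
Reciprocity: 5 ≡ 1 and 913 ≡ 1 (mod 4), so (5/913) = +(913/5).
Reduce top mod 5: now compute (3/5).
Reciprocity: 3 ≡ 3 and 5 ≡ 1 (mod 4), so (3/5) = +(5/3).
Reduce top mod 3: now compute (2/3).
Pull out 2: since 3 ≡ 3 (mod 8), (2/3) = -1.
Reached (1/3) = 1. Collecting the sign flips along the way, the symbol is -1.

-1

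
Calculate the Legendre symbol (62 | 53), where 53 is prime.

First reduce: 62 ≡ 9 (mod 53).
Reciprocity: 9 ≡ 1 and 53 ≡ 1 (mod 4), so (9/53) = +(53/9).
Reduce top mod 9: now compute (8/9).
Pull out 2^3: since 9 ≡ 1 (mod 8), (2/9) = +1, so (2/9)^3 = +1.
Reached (1/9) = 1. Collecting the sign flips along the way, the symbol is +1.

1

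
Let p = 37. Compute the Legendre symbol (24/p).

Pull out 2^3: since 37 ≡ 5 (mod 8), (2/37) = -1, so (2/37)^3 = -1.
Reciprocity: 3 ≡ 3 and 37 ≡ 1 (mod 4), so (3/37) = +(37/3).
Reduce top mod 3: now compute (1/3).
Reached (1/3) = 1. Collecting the sign flips along the way, the symbol is -1.

-1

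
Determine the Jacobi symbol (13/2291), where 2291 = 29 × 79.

1

Reciprocity: 13 ≡ 1 and 2291 ≡ 3 (mod 4), so (13/2291) = +(2291/13).
Reduce top mod 13: now compute (3/13).
Reciprocity: 3 ≡ 3 and 13 ≡ 1 (mod 4), so (3/13) = +(13/3).
Reduce top mod 3: now compute (1/3).
Reached (1/3) = 1. Collecting the sign flips along the way, the symbol is +1.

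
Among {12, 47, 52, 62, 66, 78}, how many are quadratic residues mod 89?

(12/89) = -1 → non-residue.
(47/89) = +1 → QR.
(52/89) = -1 → non-residue.
(62/89) = -1 → non-residue.
(66/89) = -1 → non-residue.
(78/89) = +1 → QR.
Total quadratic residues among the 6: 2.

2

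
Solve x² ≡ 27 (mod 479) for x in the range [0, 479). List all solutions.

Since 479 ≡ 3 (mod 4), a square root of 27 is 27^((479+1)/4) = 27^120 mod 479.
Repeated squaring: 27^2≡250, 27^4≡230, 27^8≡210, 27^16≡32, 27^32≡66, 27^64≡45 (mod 479).
27^120 = 27^(64+32+16+8) ≡ 386 (mod 479).
Check: 386² = 148996 ≡ 27 (mod 479). The two roots are 93 and 386.

93, 386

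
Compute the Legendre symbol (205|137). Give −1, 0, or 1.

First reduce: 205 ≡ 68 (mod 137).
Pull out 2^2: since 137 ≡ 1 (mod 8), (2/137) = +1, so (2/137)^2 = +1.
Reciprocity: 17 ≡ 1 and 137 ≡ 1 (mod 4), so (17/137) = +(137/17).
Reduce top mod 17: now compute (1/17).
Reached (1/17) = 1. Collecting the sign flips along the way, the symbol is +1.

1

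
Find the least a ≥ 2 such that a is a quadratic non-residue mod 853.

2

(2/853) = −1, so 2 is the smallest positive non-residue mod 853.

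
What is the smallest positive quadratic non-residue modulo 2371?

2

(2/2371) = −1, so 2 is the smallest positive non-residue mod 2371.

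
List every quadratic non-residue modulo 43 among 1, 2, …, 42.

2, 3, 5, 7, 8, 12, 18, 19, 20, 22, 26, 27, 28, 29, 30, 32, 33, 34, 37, 39, 42

Square k = 1,…,21 (k and 43−k give the same square):
1²=1, 2²=4, 3²=9, 4²=16, 5²=25, 6²=36, 7²≡6, 8²≡21, 9²≡38, 10²≡14, 11²≡35, 12²≡15, 13²≡40, 14²≡24, 15²≡10, 16²≡41, 17²≡31, 18²≡23, 19²≡17, 20²≡13, 21²≡11 (mod 43).
The residues are {1, 4, 6, 9, 10, 11, 13, 14, 15, 16, 17, 21, 23, 24, 25, 31, 35, 36, 38, 40, 41}; the non-residues are the remaining 21 nonzero classes.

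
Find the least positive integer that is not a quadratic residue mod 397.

(2/397) = −1, so 2 is the smallest positive non-residue mod 397.

2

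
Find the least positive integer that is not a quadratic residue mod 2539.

2

(2/2539) = −1, so 2 is the smallest positive non-residue mod 2539.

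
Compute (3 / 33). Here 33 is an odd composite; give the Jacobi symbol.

0

Reciprocity: 3 ≡ 3 and 33 ≡ 1 (mod 4), so (3/33) = +(33/3).
Reduce top mod 3: now compute (0/3).
Top reduces to 0: gcd > 1, so the symbol is 0.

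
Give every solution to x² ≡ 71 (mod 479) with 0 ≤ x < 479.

103, 376

Since 479 ≡ 3 (mod 4), a square root of 71 is 71^((479+1)/4) = 71^120 mod 479.
Repeated squaring: 71^2≡251, 71^4≡252, 71^8≡276, 71^16≡15, 71^32≡225, 71^64≡330 (mod 479).
71^120 = 71^(64+32+16+8) ≡ 103 (mod 479).
Check: 103² = 10609 ≡ 71 (mod 479). The two roots are 103 and 376.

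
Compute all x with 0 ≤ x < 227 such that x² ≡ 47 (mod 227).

Since 227 ≡ 3 (mod 4), a square root of 47 is 47^((227+1)/4) = 47^57 mod 227.
Repeated squaring: 47^2≡166, 47^4≡89, 47^8≡203, 47^16≡122, 47^32≡129 (mod 227).
47^57 = 47^(32+16+8+1) ≡ 71 (mod 227).
Check: 71² = 5041 ≡ 47 (mod 227). The two roots are 71 and 156.

71, 156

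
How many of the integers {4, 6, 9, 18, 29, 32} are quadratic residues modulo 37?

(4/37) = +1 → QR.
(6/37) = -1 → non-residue.
(9/37) = +1 → QR.
(18/37) = -1 → non-residue.
(29/37) = -1 → non-residue.
(32/37) = -1 → non-residue.
Total quadratic residues among the 6: 2.

2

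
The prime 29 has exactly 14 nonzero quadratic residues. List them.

1,4,5,6,7,9,13,16,20,22,23,24,25,28

Square k = 1,…,14 (k and 29−k give the same square):
1²=1, 2²=4, 3²=9, 4²=16, 5²=25, 6²≡7, 7²≡20, 8²≡6, 9²≡23, 10²≡13, 11²≡5, 12²≡28, 13²≡24, 14²≡22 (mod 29).
So the quadratic residues mod 29 are {1, 4, 5, 6, 7, 9, 13, 16, 20, 22, 23, 24, 25, 28}.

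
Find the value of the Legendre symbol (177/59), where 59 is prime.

First reduce: 177 ≡ 0 (mod 59).
Top reduces to 0: gcd > 1, so the symbol is 0.

0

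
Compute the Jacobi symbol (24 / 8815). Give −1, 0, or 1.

-1

Pull out 2^3: since 8815 ≡ 7 (mod 8), (2/8815) = +1, so (2/8815)^3 = +1.
Reciprocity: 3 ≡ 3 and 8815 ≡ 3 (mod 4), so (3/8815) = −(8815/3).
Reduce top mod 3: now compute (1/3).
Reached (1/3) = 1. Collecting the sign flips along the way, the symbol is -1.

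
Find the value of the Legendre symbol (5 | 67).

-1

Euler's criterion: (5/67) ≡ 5^33 (mod 67).
5^2 ≡ 25 (mod 67)
5^4 ≡ 22 (mod 67)
5^8 ≡ 15 (mod 67)
5^16 ≡ 24 (mod 67)
5^32 ≡ 40 (mod 67)
5^33 = 5^(32+1) ≡ 66 (mod 67).
Result is 66 ≡ −1, so (5/67) = −1.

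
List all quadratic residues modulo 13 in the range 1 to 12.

Square k = 1,…,6 (k and 13−k give the same square):
1²=1, 2²=4, 3²=9, 4²≡3, 5²≡12, 6²≡10 (mod 13).
So the quadratic residues mod 13 are {1, 3, 4, 9, 10, 12}.

1,3,4,9,10,12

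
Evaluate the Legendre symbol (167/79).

First reduce: 167 ≡ 9 (mod 79).
Reciprocity: 9 ≡ 1 and 79 ≡ 3 (mod 4), so (9/79) = +(79/9).
Reduce top mod 9: now compute (7/9).
Reciprocity: 7 ≡ 3 and 9 ≡ 1 (mod 4), so (7/9) = +(9/7).
Reduce top mod 7: now compute (2/7).
Pull out 2: since 7 ≡ 7 (mod 8), (2/7) = +1.
Reached (1/7) = 1. Collecting the sign flips along the way, the symbol is +1.

1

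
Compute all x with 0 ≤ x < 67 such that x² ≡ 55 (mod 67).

Since 67 ≡ 3 (mod 4), a square root of 55 is 55^((67+1)/4) = 55^17 mod 67.
Repeated squaring: 55^2≡10, 55^4≡33, 55^8≡17, 55^16≡21 (mod 67).
55^17 = 55^(16+1) ≡ 16 (mod 67).
Check: 16² = 256 ≡ 55 (mod 67). The two roots are 16 and 51.

16, 51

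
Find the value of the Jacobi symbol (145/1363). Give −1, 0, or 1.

0

Reciprocity: 145 ≡ 1 and 1363 ≡ 3 (mod 4), so (145/1363) = +(1363/145).
Reduce top mod 145: now compute (58/145).
Pull out 2: since 145 ≡ 1 (mod 8), (2/145) = +1.
Reciprocity: 29 ≡ 1 and 145 ≡ 1 (mod 4), so (29/145) = +(145/29).
Reduce top mod 29: now compute (0/29).
Top reduces to 0: gcd > 1, so the symbol is 0.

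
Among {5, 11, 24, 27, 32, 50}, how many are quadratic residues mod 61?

2

(5/61) = +1 → QR.
(11/61) = -1 → non-residue.
(24/61) = -1 → non-residue.
(27/61) = +1 → QR.
(32/61) = -1 → non-residue.
(50/61) = -1 → non-residue.
Total quadratic residues among the 6: 2.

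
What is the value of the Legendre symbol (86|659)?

1

Pull out 2: since 659 ≡ 3 (mod 8), (2/659) = -1.
Reciprocity: 43 ≡ 3 and 659 ≡ 3 (mod 4), so (43/659) = −(659/43).
Reduce top mod 43: now compute (14/43).
Pull out 2: since 43 ≡ 3 (mod 8), (2/43) = -1.
Reciprocity: 7 ≡ 3 and 43 ≡ 3 (mod 4), so (7/43) = −(43/7).
Reduce top mod 7: now compute (1/7).
Reached (1/7) = 1. Collecting the sign flips along the way, the symbol is +1.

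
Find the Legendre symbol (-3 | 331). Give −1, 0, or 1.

Euler's criterion: (-3/331) ≡ 328^165 (mod 331).
328^2 ≡ 9 (mod 331)
328^4 ≡ 81 (mod 331)
328^8 ≡ 272 (mod 331)
328^16 ≡ 171 (mod 331)
328^32 ≡ 113 (mod 331)
328^64 ≡ 191 (mod 331)
328^128 ≡ 71 (mod 331)
328^165 = 328^(128+32+4+1) ≡ 1 (mod 331).
Result is 1, so (-3/331) = 1.

1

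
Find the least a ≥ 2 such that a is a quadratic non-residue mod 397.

2

(2/397) = −1, so 2 is the smallest positive non-residue mod 397.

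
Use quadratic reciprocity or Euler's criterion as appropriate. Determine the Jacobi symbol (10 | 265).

0

Pull out 2: since 265 ≡ 1 (mod 8), (2/265) = +1.
Reciprocity: 5 ≡ 1 and 265 ≡ 1 (mod 4), so (5/265) = +(265/5).
Reduce top mod 5: now compute (0/5).
Top reduces to 0: gcd > 1, so the symbol is 0.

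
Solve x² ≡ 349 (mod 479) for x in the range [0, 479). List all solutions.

148, 331

Since 479 ≡ 3 (mod 4), a square root of 349 is 349^((479+1)/4) = 349^120 mod 479.
Repeated squaring: 349^2≡135, 349^4≡23, 349^8≡50, 349^16≡105, 349^32≡8, 349^64≡64 (mod 479).
349^120 = 349^(64+32+16+8) ≡ 331 (mod 479).
Check: 331² = 109561 ≡ 349 (mod 479). The two roots are 148 and 331.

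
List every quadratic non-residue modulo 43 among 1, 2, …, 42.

Square k = 1,…,21 (k and 43−k give the same square):
1²=1, 2²=4, 3²=9, 4²=16, 5²=25, 6²=36, 7²≡6, 8²≡21, 9²≡38, 10²≡14, 11²≡35, 12²≡15, 13²≡40, 14²≡24, 15²≡10, 16²≡41, 17²≡31, 18²≡23, 19²≡17, 20²≡13, 21²≡11 (mod 43).
The residues are {1, 4, 6, 9, 10, 11, 13, 14, 15, 16, 17, 21, 23, 24, 25, 31, 35, 36, 38, 40, 41}; the non-residues are the remaining 21 nonzero classes.

2,3,5,7,8,12,18,19,20,22,26,27,28,29,30,32,33,34,37,39,42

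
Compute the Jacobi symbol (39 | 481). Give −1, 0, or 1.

Reciprocity: 39 ≡ 3 and 481 ≡ 1 (mod 4), so (39/481) = +(481/39).
Reduce top mod 39: now compute (13/39).
Reciprocity: 13 ≡ 1 and 39 ≡ 3 (mod 4), so (13/39) = +(39/13).
Reduce top mod 13: now compute (0/13).
Top reduces to 0: gcd > 1, so the symbol is 0.

0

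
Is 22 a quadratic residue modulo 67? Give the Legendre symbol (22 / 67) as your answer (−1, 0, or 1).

1

Pull out 2: since 67 ≡ 3 (mod 8), (2/67) = -1.
Reciprocity: 11 ≡ 3 and 67 ≡ 3 (mod 4), so (11/67) = −(67/11).
Reduce top mod 11: now compute (1/11).
Reached (1/11) = 1. Collecting the sign flips along the way, the symbol is +1.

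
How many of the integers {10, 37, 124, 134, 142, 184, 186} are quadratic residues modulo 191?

3

(10/191) = +1 → QR.
(37/191) = -1 → non-residue.
(124/191) = -1 → non-residue.
(134/191) = +1 → QR.
(142/191) = -1 → non-residue.
(184/191) = +1 → QR.
(186/191) = -1 → non-residue.
Total quadratic residues among the 7: 3.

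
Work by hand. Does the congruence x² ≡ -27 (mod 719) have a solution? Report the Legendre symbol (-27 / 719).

First reduce: -27 ≡ 692 (mod 719).
Pull out 2^2: since 719 ≡ 7 (mod 8), (2/719) = +1, so (2/719)^2 = +1.
Reciprocity: 173 ≡ 1 and 719 ≡ 3 (mod 4), so (173/719) = +(719/173).
Reduce top mod 173: now compute (27/173).
Reciprocity: 27 ≡ 3 and 173 ≡ 1 (mod 4), so (27/173) = +(173/27).
Reduce top mod 27: now compute (11/27).
Reciprocity: 11 ≡ 3 and 27 ≡ 3 (mod 4), so (11/27) = −(27/11).
Reduce top mod 11: now compute (5/11).
Reciprocity: 5 ≡ 1 and 11 ≡ 3 (mod 4), so (5/11) = +(11/5).
Reduce top mod 5: now compute (1/5).
Reached (1/5) = 1. Collecting the sign flips along the way, the symbol is -1.

-1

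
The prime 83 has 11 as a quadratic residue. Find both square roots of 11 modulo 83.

29, 54

Since 83 ≡ 3 (mod 4), a square root of 11 is 11^((83+1)/4) = 11^21 mod 83.
Repeated squaring: 11^2≡38, 11^4≡33, 11^8≡10, 11^16≡17 (mod 83).
11^21 = 11^(16+4+1) ≡ 29 (mod 83).
Check: 29² = 841 ≡ 11 (mod 83). The two roots are 29 and 54.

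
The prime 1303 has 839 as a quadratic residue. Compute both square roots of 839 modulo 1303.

585, 718

Since 1303 ≡ 3 (mod 4), a square root of 839 is 839^((1303+1)/4) = 839^326 mod 1303.
Repeated squaring: 839^2≡301, 839^4≡694, 839^8≡829, 839^16≡560, 839^32≡880, 839^64≡418, 839^128≡122, 839^256≡551 (mod 1303).
839^326 = 839^(256+64+4+2) ≡ 718 (mod 1303).
Check: 718² = 515524 ≡ 839 (mod 1303). The two roots are 585 and 718.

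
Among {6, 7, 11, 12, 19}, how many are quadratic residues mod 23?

(6/23) = +1 → QR.
(7/23) = -1 → non-residue.
(11/23) = -1 → non-residue.
(12/23) = +1 → QR.
(19/23) = -1 → non-residue.
Total quadratic residues among the 5: 2.

2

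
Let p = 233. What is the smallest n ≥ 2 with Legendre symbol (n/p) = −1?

(2/233) = +1, so 2 is a residue.
(3/233) = −1, so 3 is the smallest positive non-residue mod 233.

3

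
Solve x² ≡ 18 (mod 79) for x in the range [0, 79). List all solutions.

Since 79 ≡ 3 (mod 4), a square root of 18 is 18^((79+1)/4) = 18^20 mod 79.
Repeated squaring: 18^2≡8, 18^4≡64, 18^8≡67, 18^16≡65 (mod 79).
18^20 = 18^(16+4) ≡ 52 (mod 79).
Check: 52² = 2704 ≡ 18 (mod 79). The two roots are 27 and 52.

27, 52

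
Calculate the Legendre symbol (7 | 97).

Reciprocity: 7 ≡ 3 and 97 ≡ 1 (mod 4), so (7/97) = +(97/7).
Reduce top mod 7: now compute (6/7).
Pull out 2: since 7 ≡ 7 (mod 8), (2/7) = +1.
Reciprocity: 3 ≡ 3 and 7 ≡ 3 (mod 4), so (3/7) = −(7/3).
Reduce top mod 3: now compute (1/3).
Reached (1/3) = 1. Collecting the sign flips along the way, the symbol is -1.

-1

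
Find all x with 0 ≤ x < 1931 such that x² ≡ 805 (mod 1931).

Since 1931 ≡ 3 (mod 4), a square root of 805 is 805^((1931+1)/4) = 805^483 mod 1931.
Repeated squaring: 805^2≡1140, 805^4≡37, 805^8≡1369, 805^16≡1091, 805^32≡785, 805^64≡236, 805^128≡1628, 805^256≡1052 (mod 1931).
805^483 = 805^(256+128+64+32+2+1) ≡ 687 (mod 1931).
Check: 687² = 471969 ≡ 805 (mod 1931). The two roots are 687 and 1244.

687, 1244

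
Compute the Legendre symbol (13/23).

Euler's criterion: (13/23) ≡ 13^11 (mod 23).
13^2 ≡ 8 (mod 23)
13^4 ≡ 18 (mod 23)
13^8 ≡ 2 (mod 23)
13^11 = 13^(8+2+1) ≡ 1 (mod 23).
Result is 1, so (13/23) = 1.

1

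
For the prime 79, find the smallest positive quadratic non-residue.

3

(2/79) = +1, so 2 is a residue.
(3/79) = −1, so 3 is the smallest positive non-residue mod 79.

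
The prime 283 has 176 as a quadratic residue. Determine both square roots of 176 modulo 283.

Since 283 ≡ 3 (mod 4), a square root of 176 is 176^((283+1)/4) = 176^71 mod 283.
Repeated squaring: 176^2≡129, 176^4≡227, 176^8≡23, 176^16≡246, 176^32≡237, 176^64≡135 (mod 283).
176^71 = 176^(64+4+2+1) ≡ 90 (mod 283).
Check: 90² = 8100 ≡ 176 (mod 283). The two roots are 90 and 193.

90, 193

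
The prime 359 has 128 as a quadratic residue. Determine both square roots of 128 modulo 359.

152, 207

Since 359 ≡ 3 (mod 4), a square root of 128 is 128^((359+1)/4) = 128^90 mod 359.
Repeated squaring: 128^2≡229, 128^4≡27, 128^8≡11, 128^16≡121, 128^32≡281, 128^64≡340 (mod 359).
128^90 = 128^(64+16+8+2) ≡ 207 (mod 359).
Check: 207² = 42849 ≡ 128 (mod 359). The two roots are 152 and 207.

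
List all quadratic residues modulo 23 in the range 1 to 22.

Square k = 1,…,11 (k and 23−k give the same square):
1²=1, 2²=4, 3²=9, 4²=16, 5²≡2, 6²≡13, 7²≡3, 8²≡18, 9²≡12, 10²≡8, 11²≡6 (mod 23).
So the quadratic residues mod 23 are {1, 2, 3, 4, 6, 8, 9, 12, 13, 16, 18}.

1, 2, 3, 4, 6, 8, 9, 12, 13, 16, 18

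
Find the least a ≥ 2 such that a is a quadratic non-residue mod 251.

2

(2/251) = −1, so 2 is the smallest positive non-residue mod 251.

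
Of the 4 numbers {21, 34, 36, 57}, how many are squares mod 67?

2

(21/67) = +1 → QR.
(34/67) = -1 → non-residue.
(36/67) = +1 → QR.
(57/67) = -1 → non-residue.
Total quadratic residues among the 4: 2.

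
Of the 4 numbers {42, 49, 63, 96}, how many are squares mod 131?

(42/131) = -1 → non-residue.
(49/131) = +1 → QR.
(63/131) = +1 → QR.
(96/131) = -1 → non-residue.
Total quadratic residues among the 4: 2.

2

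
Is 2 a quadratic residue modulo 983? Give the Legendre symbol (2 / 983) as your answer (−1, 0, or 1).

1

Pull out 2: since 983 ≡ 7 (mod 8), (2/983) = +1.
Reached (1/983) = 1. Collecting the sign flips along the way, the symbol is +1.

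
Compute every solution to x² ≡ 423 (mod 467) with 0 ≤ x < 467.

216, 251

Since 467 ≡ 3 (mod 4), a square root of 423 is 423^((467+1)/4) = 423^117 mod 467.
Repeated squaring: 423^2≡68, 423^4≡421, 423^8≡248, 423^16≡327, 423^32≡453, 423^64≡196 (mod 467).
423^117 = 423^(64+32+16+4+1) ≡ 251 (mod 467).
Check: 251² = 63001 ≡ 423 (mod 467). The two roots are 216 and 251.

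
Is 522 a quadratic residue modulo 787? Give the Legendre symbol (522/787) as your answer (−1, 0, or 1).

-1

Pull out 2: since 787 ≡ 3 (mod 8), (2/787) = -1.
Reciprocity: 261 ≡ 1 and 787 ≡ 3 (mod 4), so (261/787) = +(787/261).
Reduce top mod 261: now compute (4/261).
Pull out 2^2: since 261 ≡ 5 (mod 8), (2/261) = -1, so (2/261)^2 = +1.
Reached (1/261) = 1. Collecting the sign flips along the way, the symbol is -1.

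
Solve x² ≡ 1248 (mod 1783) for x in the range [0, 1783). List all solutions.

755, 1028

Since 1783 ≡ 3 (mod 4), a square root of 1248 is 1248^((1783+1)/4) = 1248^446 mod 1783.
Repeated squaring: 1248^2≡945, 1248^4≡1525, 1248^8≡593, 1248^16≡398, 1248^32≡1500, 1248^64≡1637, 1248^128≡1703, 1248^256≡1051 (mod 1783).
1248^446 = 1248^(256+128+32+16+8+4+2) ≡ 1028 (mod 1783).
Check: 1028² = 1056784 ≡ 1248 (mod 1783). The two roots are 755 and 1028.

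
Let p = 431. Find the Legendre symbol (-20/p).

First reduce: -20 ≡ 411 (mod 431).
Reciprocity: 411 ≡ 3 and 431 ≡ 3 (mod 4), so (411/431) = −(431/411).
Reduce top mod 411: now compute (20/411).
Pull out 2^2: since 411 ≡ 3 (mod 8), (2/411) = -1, so (2/411)^2 = +1.
Reciprocity: 5 ≡ 1 and 411 ≡ 3 (mod 4), so (5/411) = +(411/5).
Reduce top mod 5: now compute (1/5).
Reached (1/5) = 1. Collecting the sign flips along the way, the symbol is -1.

-1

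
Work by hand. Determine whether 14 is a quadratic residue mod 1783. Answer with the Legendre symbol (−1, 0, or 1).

1

Pull out 2: since 1783 ≡ 7 (mod 8), (2/1783) = +1.
Reciprocity: 7 ≡ 3 and 1783 ≡ 3 (mod 4), so (7/1783) = −(1783/7).
Reduce top mod 7: now compute (5/7).
Reciprocity: 5 ≡ 1 and 7 ≡ 3 (mod 4), so (5/7) = +(7/5).
Reduce top mod 5: now compute (2/5).
Pull out 2: since 5 ≡ 5 (mod 8), (2/5) = -1.
Reached (1/5) = 1. Collecting the sign flips along the way, the symbol is +1.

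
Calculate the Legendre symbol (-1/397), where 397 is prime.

1

First reduce: -1 ≡ 396 (mod 397).
Pull out 2^2: since 397 ≡ 5 (mod 8), (2/397) = -1, so (2/397)^2 = +1.
Reciprocity: 99 ≡ 3 and 397 ≡ 1 (mod 4), so (99/397) = +(397/99).
Reduce top mod 99: now compute (1/99).
Reached (1/99) = 1. Collecting the sign flips along the way, the symbol is +1.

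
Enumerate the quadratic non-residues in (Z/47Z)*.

5 10 11 13 15 19 20 22 23 26 29 30 31 33 35 38 39 40 41 43 44 45 46

Square k = 1,…,23 (k and 47−k give the same square):
1²=1, 2²=4, 3²=9, 4²=16, 5²=25, 6²=36, 7²≡2, 8²≡17, 9²≡34, 10²≡6, 11²≡27, 12²≡3, 13²≡28, 14²≡8, 15²≡37, 16²≡21, 17²≡7, 18²≡42, 19²≡32, 20²≡24, 21²≡18, 22²≡14, 23²≡12 (mod 47).
The residues are {1, 2, 3, 4, 6, 7, 8, 9, 12, 14, 16, 17, 18, 21, 24, 25, 27, 28, 32, 34, 36, 37, 42}; the non-residues are the remaining 23 nonzero classes.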